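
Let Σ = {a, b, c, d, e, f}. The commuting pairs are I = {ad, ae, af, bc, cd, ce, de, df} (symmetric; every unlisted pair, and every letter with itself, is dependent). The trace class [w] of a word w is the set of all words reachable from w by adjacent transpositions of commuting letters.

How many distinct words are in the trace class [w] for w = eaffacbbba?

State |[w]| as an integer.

40

drop 0:e onto floor
drop 1:a onto floor
drop 2:f onto {0:e}
drop 3:f onto {2:f}
drop 4:a onto {1:a}
drop 5:c onto {3:f, 4:a}
drop 6:b onto {3:f, 4:a}
drop 7:b onto {6:b}
drop 8:b onto {7:b}
drop 9:a onto {5:c, 8:b}
ground layer = {0:e, 1:a}
drop-orders for the pieces not yet dropped (sum over which currently-grounded one goes next):
  1 to go: {9} 1
  2 to go: {5,9} 1  {8,9} 1
  3 to go: {5,8,9} 2  {7,8,9} 1
  4 to go: {5,7,8,9} 3  {6,7,8,9} 1
  5 to go: {5,6,7,8,9} 4
  6 to go: {3,5,6,7,8,9} 4  {4,5,6,7,8,9} 4
  7 to go: {1,4,5,6,7,8,9} 4  {2,3,5,6,7,8,9} 4  {3,4,5,6,7,8,9} 8
  8 to go: {0,2,3,5,6,7,8,9} 4  {1,3,4,5,6,7,8,9} 12  {2,3,4,5,6,7,8,9} 12
  if 0:e drops first: 24 orders
  if 1:a drops first: 16 orders
heap linearizations: 40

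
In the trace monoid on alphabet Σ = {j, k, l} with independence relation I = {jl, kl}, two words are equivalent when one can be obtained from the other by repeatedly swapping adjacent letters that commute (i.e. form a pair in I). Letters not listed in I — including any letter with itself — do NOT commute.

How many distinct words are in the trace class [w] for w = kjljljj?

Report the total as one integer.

piece 0:k — minimal
piece 1:j rests on {0:k}
piece 2:l — minimal
piece 3:j rests on {1:j}
piece 4:l rests on {2:l}
piece 5:j rests on {3:j}
piece 6:j rests on {5:j}
minimal pieces: {0:k, 2:l}
ways to finish when only these pieces remain (= sum over removing one remaining piece with nothing left below it):
  1 left: {4}→1  {6}→1
  2 left: {2,4}→1  {4,6}→2  {5,6}→1
  3 left: {2,4,6}→3  {3,5,6}→1  {4,5,6}→3
  4 left: {1,3,5,6}→1  {2,4,5,6}→6  {3,4,5,6}→4
  5 left: {0,1,3,5,6}→1  {1,3,4,5,6}→5  {2,3,4,5,6}→10
  placing 0:k first → 15 extensions
  placing 2:l first → 6 extensions
total linear extensions = 21

21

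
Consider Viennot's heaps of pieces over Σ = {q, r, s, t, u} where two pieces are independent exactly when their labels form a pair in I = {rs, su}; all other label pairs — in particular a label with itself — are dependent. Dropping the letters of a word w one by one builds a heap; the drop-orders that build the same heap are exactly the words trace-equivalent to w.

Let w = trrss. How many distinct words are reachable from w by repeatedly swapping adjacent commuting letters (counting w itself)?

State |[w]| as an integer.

6

piece 0:t — minimal
piece 1:r rests on {0:t}
piece 2:r rests on {1:r}
piece 3:s rests on {0:t}
piece 4:s rests on {3:s}
minimal pieces: {0:t}
ways to finish when only these pieces remain (= sum over removing one remaining piece with nothing left below it):
  1 left: {2}→1  {4}→1
  2 left: {1,2}→1  {2,4}→2  {3,4}→1
  3 left: {1,2,4}→3  {2,3,4}→3
  placing 0:t first → 6 extensions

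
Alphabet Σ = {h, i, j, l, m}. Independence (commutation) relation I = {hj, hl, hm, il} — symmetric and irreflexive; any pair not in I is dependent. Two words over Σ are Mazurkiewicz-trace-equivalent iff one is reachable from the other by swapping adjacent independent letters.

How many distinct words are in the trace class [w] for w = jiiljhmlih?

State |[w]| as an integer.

33

piece 0:j — minimal
piece 1:i rests on {0:j}
piece 2:i rests on {1:i}
piece 3:l rests on {0:j}
piece 4:j rests on {2:i, 3:l}
piece 5:h rests on {2:i}
piece 6:m rests on {4:j}
piece 7:l rests on {6:m}
piece 8:i rests on {5:h, 6:m}
piece 9:h rests on {8:i}
minimal pieces: {0:j}
ways to finish when only these pieces remain (= sum over removing one remaining piece with nothing left below it):
  1 left: {7}→1  {9}→1
  2 left: {7,9}→2  {8,9}→1
  3 left: {5,8,9}→1  {7,8,9}→3
  4 left: {5,7,8,9}→4  {6,7,8,9}→3
  5 left: {4,6,7,8,9}→3  {5,6,7,8,9}→7
  6 left: {3,4,6,7,8,9}→3  {4,5,6,7,8,9}→10
  7 left: {2,4,5,6,7,8,9}→10  {3,4,5,6,7,8,9}→13
  8 left: {1,2,4,5,6,7,8,9}→10  {2,3,4,5,6,7,8,9}→23
  placing 0:j first → 33 extensions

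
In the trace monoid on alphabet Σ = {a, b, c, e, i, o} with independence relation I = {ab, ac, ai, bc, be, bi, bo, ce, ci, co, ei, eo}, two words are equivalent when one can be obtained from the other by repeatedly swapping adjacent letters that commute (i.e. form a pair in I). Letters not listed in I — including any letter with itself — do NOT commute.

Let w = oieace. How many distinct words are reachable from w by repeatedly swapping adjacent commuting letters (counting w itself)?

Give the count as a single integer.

42

0(o) covers ∅
1(i) covers 0:o
2(e) covers ∅
3(a) covers 0:o, 2:e
4(c) covers ∅
5(e) covers 3:a
floor of heap: 0:o, 2:e, 4:c
completions by unplaced set U, small U first (add the entries for U minus each lowest piece of U):
  |U|=1: {1}:1  {4}:1  {5}:1
  |U|=2: {1,4}:2  {1,5}:2  {3,5}:1  {4,5}:2
  |U|=3: {1,3,5}:3  {1,4,5}:6  {2,3,5}:1  {3,4,5}:3
  |U|=4: {0,1,3,5}:3  {1,2,3,5}:4  {1,3,4,5}:12  {2,3,4,5}:4
  start at 0(o): 20
  start at 2(e): 15
  start at 4(c): 7
sum over floor = 42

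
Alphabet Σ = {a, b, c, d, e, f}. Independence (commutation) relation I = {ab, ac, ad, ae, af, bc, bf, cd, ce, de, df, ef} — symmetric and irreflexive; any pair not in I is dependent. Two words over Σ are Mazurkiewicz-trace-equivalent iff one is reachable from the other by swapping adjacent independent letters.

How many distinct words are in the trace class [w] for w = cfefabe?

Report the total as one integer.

drop 0:c onto floor
drop 1:f onto {0:c}
drop 2:e onto floor
drop 3:f onto {1:f}
drop 4:a onto floor
drop 5:b onto {2:e}
drop 6:e onto {5:b}
ground layer = {0:c, 2:e, 4:a}
drop-orders for the pieces not yet dropped (sum over which currently-grounded one goes next):
  1 to go: {3} 1  {4} 1  {6} 1
  2 to go: {1,3} 1  {3,4} 2  {3,6} 2  {4,6} 2  {5,6} 1
  3 to go: {0,1,3} 1  {1,3,4} 3  {1,3,6} 3  {2,5,6} 1  {3,4,6} 6  {3,5,6} 3  {4,5,6} 3
  4 to go: {0,1,3,4} 4  {0,1,3,6} 4  {1,3,4,6} 12  {1,3,5,6} 6  {2,3,5,6} 4  {2,4,5,6} 4  {3,4,5,6} 12
  5 to go: {0,1,3,4,6} 20  {0,1,3,5,6} 10  {1,2,3,5,6} 10  {1,3,4,5,6} 30  {2,3,4,5,6} 20
  if 0:c drops first: 60 orders
  if 2:e drops first: 60 orders
  if 4:a drops first: 20 orders
heap linearizations: 140

140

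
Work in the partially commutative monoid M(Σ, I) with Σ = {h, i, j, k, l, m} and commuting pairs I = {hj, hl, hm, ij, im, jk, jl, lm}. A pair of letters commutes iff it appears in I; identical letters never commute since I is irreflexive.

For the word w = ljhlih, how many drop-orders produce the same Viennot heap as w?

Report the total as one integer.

piece 0:l — minimal
piece 1:j — minimal
piece 2:h — minimal
piece 3:l rests on {0:l}
piece 4:i rests on {2:h, 3:l}
piece 5:h rests on {4:i}
minimal pieces: {0:l, 1:j, 2:h}
ways to finish when only these pieces remain (= sum over removing one remaining piece with nothing left below it):
  1 left: {1}→1  {5}→1
  2 left: {1,5}→2  {4,5}→1
  3 left: {1,4,5}→3  {2,4,5}→1  {3,4,5}→1
  4 left: {0,3,4,5}→1  {1,2,4,5}→4  {1,3,4,5}→4  {2,3,4,5}→2
  placing 0:l first → 10 extensions
  placing 1:j first → 3 extensions
  placing 2:h first → 5 extensions
total linear extensions = 18

18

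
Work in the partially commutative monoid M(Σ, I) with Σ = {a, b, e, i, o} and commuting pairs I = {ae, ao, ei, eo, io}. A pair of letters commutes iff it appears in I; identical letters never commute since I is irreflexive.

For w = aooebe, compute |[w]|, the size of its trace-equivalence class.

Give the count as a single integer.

12

#0=a has no predecessor
#1=o has no predecessor
#2=o depends on [1:o]
#3=e has no predecessor
#4=b depends on [0:a, 2:o, 3:e]
#5=e depends on [4:b]
sources: [0:a, 1:o, 3:e]
N(rest) = Σ N(rest − s) over sources s of rest; N(one piece) = 1:
  size 1 → [5]=1
  size 2 → [4,5]=1
  size 3 → [0,4,5]=1  [2,4,5]=1  [3,4,5]=1
  size 4 → [0,2,4,5]=2  [0,3,4,5]=2  [1,2,4,5]=1  [2,3,4,5]=2
  first=0(a) contributes 3
  first=1(o) contributes 6
  first=3(e) contributes 3
|[w]| = 12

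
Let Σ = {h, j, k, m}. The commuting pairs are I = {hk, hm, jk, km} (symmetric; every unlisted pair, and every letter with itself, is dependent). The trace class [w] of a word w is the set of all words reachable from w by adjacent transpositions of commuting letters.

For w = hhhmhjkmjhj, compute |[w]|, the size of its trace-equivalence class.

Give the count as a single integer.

55

drop 0:h onto floor
drop 1:h onto {0:h}
drop 2:h onto {1:h}
drop 3:m onto floor
drop 4:h onto {2:h}
drop 5:j onto {3:m, 4:h}
drop 6:k onto floor
drop 7:m onto {5:j}
drop 8:j onto {7:m}
drop 9:h onto {8:j}
drop 10:j onto {9:h}
ground layer = {0:h, 3:m, 6:k}
drop-orders for the pieces not yet dropped (sum over which currently-grounded one goes next):
  1 to go: {6} 1  {10} 1
  2 to go: {6,10} 2  {9,10} 1
  3 to go: {6,9,10} 3  {8,9,10} 1
  4 to go: {6,8,9,10} 4  {7,8,9,10} 1
  5 to go: {5,7,8,9,10} 1  {6,7,8,9,10} 5
  6 to go: {3,5,7,8,9,10} 1  {4,5,7,8,9,10} 1  {5,6,7,8,9,10} 6
  7 to go: {2,4,5,7,8,9,10} 1  {3,4,5,7,8,9,10} 2  {3,5,6,7,8,9,10} 7  {4,5,6,7,8,9,10} 7
  8 to go: {1,2,4,5,7,8,9,10} 1  {2,3,4,5,7,8,9,10} 3  {2,4,5,6,7,8,9,10} 8  {3,4,5,6,7,8,9,10} 16
  9 to go: {0,1,2,4,5,7,8,9,10} 1  {1,2,3,4,5,7,8,9,10} 4  {1,2,4,5,6,7,8,9,10} 9  {2,3,4,5,6,7,8,9,10} 27
  if 0:h drops first: 40 orders
  if 3:m drops first: 10 orders
  if 6:k drops first: 5 orders
heap linearizations: 55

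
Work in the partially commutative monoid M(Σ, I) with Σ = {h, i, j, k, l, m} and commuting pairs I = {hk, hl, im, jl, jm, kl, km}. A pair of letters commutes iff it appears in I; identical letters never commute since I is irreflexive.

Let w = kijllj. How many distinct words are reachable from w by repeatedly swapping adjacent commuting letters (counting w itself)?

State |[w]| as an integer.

#0=k has no predecessor
#1=i depends on [0:k]
#2=j depends on [1:i]
#3=l depends on [1:i]
#4=l depends on [3:l]
#5=j depends on [2:j]
sources: [0:k]
N(rest) = Σ N(rest − s) over sources s of rest; N(one piece) = 1:
  size 1 → [4]=1  [5]=1
  size 2 → [2,5]=1  [3,4]=1  [4,5]=2
  size 3 → [2,4,5]=3  [3,4,5]=3
  size 4 → [2,3,4,5]=6
  first=0(k) contributes 6

6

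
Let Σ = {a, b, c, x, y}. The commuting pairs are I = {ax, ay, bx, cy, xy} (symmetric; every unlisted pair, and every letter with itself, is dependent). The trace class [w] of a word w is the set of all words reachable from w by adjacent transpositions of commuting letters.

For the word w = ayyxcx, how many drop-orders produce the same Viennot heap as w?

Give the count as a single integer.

30

0(a) covers ∅
1(y) covers ∅
2(y) covers 1:y
3(x) covers ∅
4(c) covers 0:a, 3:x
5(x) covers 4:c
floor of heap: 0:a, 1:y, 3:x
completions by unplaced set U, small U first (add the entries for U minus each lowest piece of U):
  |U|=1: {2}:1  {5}:1
  |U|=2: {1,2}:1  {2,5}:2  {4,5}:1
  |U|=3: {0,4,5}:1  {1,2,5}:3  {2,4,5}:3  {3,4,5}:1
  |U|=4: {0,2,4,5}:4  {0,3,4,5}:2  {1,2,4,5}:6  {2,3,4,5}:4
  start at 0(a): 10
  start at 1(y): 10
  start at 3(x): 10
sum over floor = 30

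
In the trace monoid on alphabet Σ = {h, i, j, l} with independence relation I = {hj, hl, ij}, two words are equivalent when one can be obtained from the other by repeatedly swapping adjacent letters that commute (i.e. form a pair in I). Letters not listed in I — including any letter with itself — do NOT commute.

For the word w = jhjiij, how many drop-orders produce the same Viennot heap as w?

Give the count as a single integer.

20

drop 0:j onto floor
drop 1:h onto floor
drop 2:j onto {0:j}
drop 3:i onto {1:h}
drop 4:i onto {3:i}
drop 5:j onto {2:j}
ground layer = {0:j, 1:h}
drop-orders for the pieces not yet dropped (sum over which currently-grounded one goes next):
  1 to go: {4} 1  {5} 1
  2 to go: {2,5} 1  {3,4} 1  {4,5} 2
  3 to go: {0,2,5} 1  {1,3,4} 1  {2,4,5} 3  {3,4,5} 3
  4 to go: {0,2,4,5} 4  {1,3,4,5} 4  {2,3,4,5} 6
  if 0:j drops first: 10 orders
  if 1:h drops first: 10 orders
heap linearizations: 20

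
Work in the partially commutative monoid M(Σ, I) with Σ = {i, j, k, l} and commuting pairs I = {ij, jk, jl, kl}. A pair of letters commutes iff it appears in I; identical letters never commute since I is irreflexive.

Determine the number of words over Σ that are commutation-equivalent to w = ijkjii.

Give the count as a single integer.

drop 0:i onto floor
drop 1:j onto floor
drop 2:k onto {0:i}
drop 3:j onto {1:j}
drop 4:i onto {2:k}
drop 5:i onto {4:i}
ground layer = {0:i, 1:j}
drop-orders for the pieces not yet dropped (sum over which currently-grounded one goes next):
  1 to go: {3} 1  {5} 1
  2 to go: {1,3} 1  {3,5} 2  {4,5} 1
  3 to go: {1,3,5} 3  {2,4,5} 1  {3,4,5} 3
  4 to go: {0,2,4,5} 1  {1,3,4,5} 6  {2,3,4,5} 4
  if 0:i drops first: 10 orders
  if 1:j drops first: 5 orders
heap linearizations: 15

15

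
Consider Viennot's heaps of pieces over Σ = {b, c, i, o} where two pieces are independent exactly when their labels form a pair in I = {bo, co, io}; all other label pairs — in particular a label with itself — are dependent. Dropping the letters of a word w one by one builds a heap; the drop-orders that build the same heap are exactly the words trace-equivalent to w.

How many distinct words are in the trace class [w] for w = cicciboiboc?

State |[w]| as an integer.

55

drop 0:c onto floor
drop 1:i onto {0:c}
drop 2:c onto {1:i}
drop 3:c onto {2:c}
drop 4:i onto {3:c}
drop 5:b onto {4:i}
drop 6:o onto floor
drop 7:i onto {5:b}
drop 8:b onto {7:i}
drop 9:o onto {6:o}
drop 10:c onto {8:b}
ground layer = {0:c, 6:o}
drop-orders for the pieces not yet dropped (sum over which currently-grounded one goes next):
  1 to go: {9} 1  {10} 1
  2 to go: {6,9} 1  {8,10} 1  {9,10} 2
  3 to go: {6,9,10} 3  {7,8,10} 1  {8,9,10} 3
  4 to go: {5,7,8,10} 1  {6,8,9,10} 6  {7,8,9,10} 4
  5 to go: {4,5,7,8,10} 1  {5,7,8,9,10} 5  {6,7,8,9,10} 10
  6 to go: {3,4,5,7,8,10} 1  {4,5,7,8,9,10} 6  {5,6,7,8,9,10} 15
  7 to go: {2,3,4,5,7,8,10} 1  {3,4,5,7,8,9,10} 7  {4,5,6,7,8,9,10} 21
  8 to go: {1,2,3,4,5,7,8,10} 1  {2,3,4,5,7,8,9,10} 8  {3,4,5,6,7,8,9,10} 28
  9 to go: {0,1,2,3,4,5,7,8,10} 1  {1,2,3,4,5,7,8,9,10} 9  {2,3,4,5,6,7,8,9,10} 36
  if 0:c drops first: 45 orders
  if 6:o drops first: 10 orders
heap linearizations: 55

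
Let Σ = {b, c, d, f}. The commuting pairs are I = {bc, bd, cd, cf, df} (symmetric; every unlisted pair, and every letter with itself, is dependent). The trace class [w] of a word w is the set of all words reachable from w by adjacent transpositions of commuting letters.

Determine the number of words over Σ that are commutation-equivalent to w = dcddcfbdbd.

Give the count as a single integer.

piece 0:d — minimal
piece 1:c — minimal
piece 2:d rests on {0:d}
piece 3:d rests on {2:d}
piece 4:c rests on {1:c}
piece 5:f — minimal
piece 6:b rests on {5:f}
piece 7:d rests on {3:d}
piece 8:b rests on {6:b}
piece 9:d rests on {7:d}
minimal pieces: {0:d, 1:c, 5:f}
ways to finish when only these pieces remain (= sum over removing one remaining piece with nothing left below it):
  1 left: {4}→1  {8}→1  {9}→1
  2 left: {1,4}→1  {4,8}→2  {4,9}→2  {6,8}→1  {7,9}→1  {8,9}→2
  3 left: {1,4,8}→3  {1,4,9}→3  {3,7,9}→1  {4,6,8}→3  {4,7,9}→3  {4,8,9}→6  {5,6,8}→1  {6,8,9}→3  {7,8,9}→3
  4 left: {1,4,6,8}→6  {1,4,7,9}→6  {1,4,8,9}→12  {2,3,7,9}→1  {3,4,7,9}→4  {3,7,8,9}→4  {4,5,6,8}→4  {4,6,8,9}→12  {4,7,8,9}→12  {5,6,8,9}→4  {6,7,8,9}→6
  5 left: {0,2,3,7,9}→1  {1,3,4,7,9}→10  {1,4,5,6,8}→10  {1,4,6,8,9}→30  {1,4,7,8,9}→30  {2,3,4,7,9}→5  {2,3,7,8,9}→5  {3,4,7,8,9}→20  {3,6,7,8,9}→10  {4,5,6,8,9}→20  {4,6,7,8,9}→30  {5,6,7,8,9}→10
  6 left: {0,2,3,4,7,9}→6  {0,2,3,7,8,9}→6  {1,2,3,4,7,9}→15  {1,3,4,7,8,9}→60  {1,4,5,6,8,9}→60  {1,4,6,7,8,9}→90  {2,3,4,7,8,9}→30  {2,3,6,7,8,9}→15  {3,4,6,7,8,9}→60  {3,5,6,7,8,9}→20  {4,5,6,7,8,9}→60
  7 left: {0,1,2,3,4,7,9}→21  {0,2,3,4,7,8,9}→42  {0,2,3,6,7,8,9}→21  {1,2,3,4,7,8,9}→105  {1,3,4,6,7,8,9}→210  {1,4,5,6,7,8,9}→210  {2,3,4,6,7,8,9}→105  {2,3,5,6,7,8,9}→35  {3,4,5,6,7,8,9}→140
  8 left: {0,1,2,3,4,7,8,9}→168  {0,2,3,4,6,7,8,9}→168  {0,2,3,5,6,7,8,9}→56  {1,2,3,4,6,7,8,9}→420  {1,3,4,5,6,7,8,9}→560  {2,3,4,5,6,7,8,9}→280
  placing 0:d first → 1260 extensions
  placing 1:c first → 504 extensions
  placing 5:f first → 756 extensions
total linear extensions = 2520

2520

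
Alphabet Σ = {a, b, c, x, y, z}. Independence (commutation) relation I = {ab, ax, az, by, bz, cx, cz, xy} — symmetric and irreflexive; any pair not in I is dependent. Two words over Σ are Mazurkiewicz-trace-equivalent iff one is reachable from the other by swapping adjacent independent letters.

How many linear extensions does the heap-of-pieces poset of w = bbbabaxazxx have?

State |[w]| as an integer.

#0=b has no predecessor
#1=b depends on [0:b]
#2=b depends on [1:b]
#3=a has no predecessor
#4=b depends on [2:b]
#5=a depends on [3:a]
#6=x depends on [4:b]
#7=a depends on [5:a]
#8=z depends on [6:x]
#9=x depends on [8:z]
#10=x depends on [9:x]
sources: [0:b, 3:a]
N(rest) = Σ N(rest − s) over sources s of rest; N(one piece) = 1:
  size 1 → [7]=1  [10]=1
  size 2 → [5,7]=1  [7,10]=2  [9,10]=1
  size 3 → [3,5,7]=1  [5,7,10]=3  [7,9,10]=3  [8,9,10]=1
  size 4 → [3,5,7,10]=4  [5,7,9,10]=6  [6,8,9,10]=1  [7,8,9,10]=4
  size 5 → [3,5,7,9,10]=10  [4,6,8,9,10]=1  [5,7,8,9,10]=10  [6,7,8,9,10]=5
  size 6 → [2,4,6,8,9,10]=1  [3,5,7,8,9,10]=20  [4,6,7,8,9,10]=6  [5,6,7,8,9,10]=15
  size 7 → [1,2,4,6,8,9,10]=1  [2,4,6,7,8,9,10]=7  [3,5,6,7,8,9,10]=35  [4,5,6,7,8,9,10]=21
  size 8 → [0,1,2,4,6,8,9,10]=1  [1,2,4,6,7,8,9,10]=8  [2,4,5,6,7,8,9,10]=28  [3,4,5,6,7,8,9,10]=56
  size 9 → [0,1,2,4,6,7,8,9,10]=9  [1,2,4,5,6,7,8,9,10]=36  [2,3,4,5,6,7,8,9,10]=84
  first=0(b) contributes 120
  first=3(a) contributes 45
|[w]| = 165

165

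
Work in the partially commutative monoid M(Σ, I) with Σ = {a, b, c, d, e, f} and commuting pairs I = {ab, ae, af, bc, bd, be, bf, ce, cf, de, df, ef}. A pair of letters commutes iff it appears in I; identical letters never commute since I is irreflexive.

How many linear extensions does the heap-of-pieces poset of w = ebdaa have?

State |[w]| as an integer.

20

piece 0:e — minimal
piece 1:b — minimal
piece 2:d — minimal
piece 3:a rests on {2:d}
piece 4:a rests on {3:a}
minimal pieces: {0:e, 1:b, 2:d}
ways to finish when only these pieces remain (= sum over removing one remaining piece with nothing left below it):
  1 left: {0}→1  {1}→1  {4}→1
  2 left: {0,1}→2  {0,4}→2  {1,4}→2  {3,4}→1
  3 left: {0,1,4}→6  {0,3,4}→3  {1,3,4}→3  {2,3,4}→1
  placing 0:e first → 4 extensions
  placing 1:b first → 4 extensions
  placing 2:d first → 12 extensions
total linear extensions = 20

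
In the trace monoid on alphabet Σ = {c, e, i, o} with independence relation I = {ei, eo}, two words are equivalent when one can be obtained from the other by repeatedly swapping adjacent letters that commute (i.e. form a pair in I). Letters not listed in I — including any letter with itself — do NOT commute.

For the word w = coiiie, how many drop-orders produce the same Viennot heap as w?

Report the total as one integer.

drop 0:c onto floor
drop 1:o onto {0:c}
drop 2:i onto {1:o}
drop 3:i onto {2:i}
drop 4:i onto {3:i}
drop 5:e onto {0:c}
ground layer = {0:c}
drop-orders for the pieces not yet dropped (sum over which currently-grounded one goes next):
  1 to go: {4} 1  {5} 1
  2 to go: {3,4} 1  {4,5} 2
  3 to go: {2,3,4} 1  {3,4,5} 3
  4 to go: {1,2,3,4} 1  {2,3,4,5} 4
  if 0:c drops first: 5 orders

5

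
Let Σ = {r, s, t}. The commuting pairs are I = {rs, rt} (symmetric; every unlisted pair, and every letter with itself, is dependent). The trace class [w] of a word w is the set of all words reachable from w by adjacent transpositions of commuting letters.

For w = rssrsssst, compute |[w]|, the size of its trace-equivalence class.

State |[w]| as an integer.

36

piece 0:r — minimal
piece 1:s — minimal
piece 2:s rests on {1:s}
piece 3:r rests on {0:r}
piece 4:s rests on {2:s}
piece 5:s rests on {4:s}
piece 6:s rests on {5:s}
piece 7:s rests on {6:s}
piece 8:t rests on {7:s}
minimal pieces: {0:r, 1:s}
ways to finish when only these pieces remain (= sum over removing one remaining piece with nothing left below it):
  1 left: {3}→1  {8}→1
  2 left: {0,3}→1  {3,8}→2  {7,8}→1
  3 left: {0,3,8}→3  {3,7,8}→3  {6,7,8}→1
  4 left: {0,3,7,8}→6  {3,6,7,8}→4  {5,6,7,8}→1
  5 left: {0,3,6,7,8}→10  {3,5,6,7,8}→5  {4,5,6,7,8}→1
  6 left: {0,3,5,6,7,8}→15  {2,4,5,6,7,8}→1  {3,4,5,6,7,8}→6
  7 left: {0,3,4,5,6,7,8}→21  {1,2,4,5,6,7,8}→1  {2,3,4,5,6,7,8}→7
  placing 0:r first → 8 extensions
  placing 1:s first → 28 extensions
total linear extensions = 36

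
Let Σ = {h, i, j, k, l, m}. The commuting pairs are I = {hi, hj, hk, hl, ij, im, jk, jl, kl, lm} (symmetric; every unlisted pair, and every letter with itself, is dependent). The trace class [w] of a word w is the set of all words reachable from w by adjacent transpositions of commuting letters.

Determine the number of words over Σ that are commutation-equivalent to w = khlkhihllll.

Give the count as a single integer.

495

piece 0:k — minimal
piece 1:h — minimal
piece 2:l — minimal
piece 3:k rests on {0:k}
piece 4:h rests on {1:h}
piece 5:i rests on {2:l, 3:k}
piece 6:h rests on {4:h}
piece 7:l rests on {5:i}
piece 8:l rests on {7:l}
piece 9:l rests on {8:l}
piece 10:l rests on {9:l}
minimal pieces: {0:k, 1:h, 2:l}
ways to finish when only these pieces remain (= sum over removing one remaining piece with nothing left below it):
  1 left: {6}→1  {10}→1
  2 left: {4,6}→1  {6,10}→2  {9,10}→1
  3 left: {1,4,6}→1  {4,6,10}→3  {6,9,10}→3  {8,9,10}→1
  4 left: {1,4,6,10}→4  {4,6,9,10}→6  {6,8,9,10}→4  {7,8,9,10}→1
  5 left: {1,4,6,9,10}→10  {4,6,8,9,10}→10  {5,7,8,9,10}→1  {6,7,8,9,10}→5
  6 left: {1,4,6,8,9,10}→20  {2,5,7,8,9,10}→1  {3,5,7,8,9,10}→1  {4,6,7,8,9,10}→15  {5,6,7,8,9,10}→6
  7 left: {0,3,5,7,8,9,10}→1  {1,4,6,7,8,9,10}→35  {2,3,5,7,8,9,10}→2  {2,5,6,7,8,9,10}→7  {3,5,6,7,8,9,10}→7  {4,5,6,7,8,9,10}→21
  8 left: {0,2,3,5,7,8,9,10}→3  {0,3,5,6,7,8,9,10}→8  {1,4,5,6,7,8,9,10}→56  {2,3,5,6,7,8,9,10}→16  {2,4,5,6,7,8,9,10}→28  {3,4,5,6,7,8,9,10}→28
  9 left: {0,2,3,5,6,7,8,9,10}→27  {0,3,4,5,6,7,8,9,10}→36  {1,2,4,5,6,7,8,9,10}→84  {1,3,4,5,6,7,8,9,10}→84  {2,3,4,5,6,7,8,9,10}→72
  placing 0:k first → 240 extensions
  placing 1:h first → 135 extensions
  placing 2:l first → 120 extensions
total linear extensions = 495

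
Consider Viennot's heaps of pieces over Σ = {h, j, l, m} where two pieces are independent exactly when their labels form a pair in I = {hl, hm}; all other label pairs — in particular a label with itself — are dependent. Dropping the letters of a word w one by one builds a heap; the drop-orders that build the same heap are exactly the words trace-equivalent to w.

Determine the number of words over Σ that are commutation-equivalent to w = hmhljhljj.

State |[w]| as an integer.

#0=h has no predecessor
#1=m has no predecessor
#2=h depends on [0:h]
#3=l depends on [1:m]
#4=j depends on [2:h, 3:l]
#5=h depends on [4:j]
#6=l depends on [4:j]
#7=j depends on [5:h, 6:l]
#8=j depends on [7:j]
sources: [0:h, 1:m]
N(rest) = Σ N(rest − s) over sources s of rest; N(one piece) = 1:
  size 1 → [8]=1
  size 2 → [7,8]=1
  size 3 → [5,7,8]=1  [6,7,8]=1
  size 4 → [5,6,7,8]=2
  size 5 → [4,5,6,7,8]=2
  size 6 → [2,4,5,6,7,8]=2  [3,4,5,6,7,8]=2
  size 7 → [0,2,4,5,6,7,8]=2  [1,3,4,5,6,7,8]=2  [2,3,4,5,6,7,8]=4
  first=0(h) contributes 6
  first=1(m) contributes 6
|[w]| = 12

12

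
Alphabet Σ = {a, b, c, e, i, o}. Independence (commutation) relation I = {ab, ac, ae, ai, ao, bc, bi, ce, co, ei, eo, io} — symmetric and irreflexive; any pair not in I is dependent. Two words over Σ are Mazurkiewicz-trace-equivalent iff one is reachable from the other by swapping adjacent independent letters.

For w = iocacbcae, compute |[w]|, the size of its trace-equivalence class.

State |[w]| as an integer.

1260

0(i) covers ∅
1(o) covers ∅
2(c) covers 0:i
3(a) covers ∅
4(c) covers 2:c
5(b) covers 1:o
6(c) covers 4:c
7(a) covers 3:a
8(e) covers 5:b
floor of heap: 0:i, 1:o, 3:a
completions by unplaced set U, small U first (add the entries for U minus each lowest piece of U):
  |U|=1: {6}:1  {7}:1  {8}:1
  |U|=2: {3,7}:1  {4,6}:1  {5,8}:1  {6,7}:2  {6,8}:2  {7,8}:2
  |U|=3: {1,5,8}:1  {2,4,6}:1  {3,6,7}:3  {3,7,8}:3  {4,6,7}:3  {4,6,8}:3  {5,6,8}:3  {5,7,8}:3  {6,7,8}:6
  |U|=4: {0,2,4,6}:1  {1,5,6,8}:4  {1,5,7,8}:4  {2,4,6,7}:4  {2,4,6,8}:4  {3,4,6,7}:6  {3,5,7,8}:6  {3,6,7,8}:12  {4,5,6,8}:6  {4,6,7,8}:12  {5,6,7,8}:12
  |U|=5: {0,2,4,6,7}:5  {0,2,4,6,8}:5  {1,3,5,7,8}:10  {1,4,5,6,8}:10  {1,5,6,7,8}:20  {2,3,4,6,7}:10  {2,4,5,6,8}:10  {2,4,6,7,8}:20  {3,4,6,7,8}:30  {3,5,6,7,8}:30  {4,5,6,7,8}:30
  |U|=6: {0,2,3,4,6,7}:15  {0,2,4,5,6,8}:15  {0,2,4,6,7,8}:30  {1,2,4,5,6,8}:20  {1,3,5,6,7,8}:60  {1,4,5,6,7,8}:60  {2,3,4,6,7,8}:60  {2,4,5,6,7,8}:60  {3,4,5,6,7,8}:90
  |U|=7: {0,1,2,4,5,6,8}:35  {0,2,3,4,6,7,8}:105  {0,2,4,5,6,7,8}:105  {1,2,4,5,6,7,8}:140  {1,3,4,5,6,7,8}:210  {2,3,4,5,6,7,8}:210
  start at 0(i): 560
  start at 1(o): 420
  start at 3(a): 280
sum over floor = 1260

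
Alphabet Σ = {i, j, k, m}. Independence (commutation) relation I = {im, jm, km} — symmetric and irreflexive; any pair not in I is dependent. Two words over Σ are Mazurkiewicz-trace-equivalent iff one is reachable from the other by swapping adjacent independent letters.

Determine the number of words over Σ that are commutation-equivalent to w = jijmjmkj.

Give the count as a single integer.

0(j) covers ∅
1(i) covers 0:j
2(j) covers 1:i
3(m) covers ∅
4(j) covers 2:j
5(m) covers 3:m
6(k) covers 4:j
7(j) covers 6:k
floor of heap: 0:j, 3:m
completions by unplaced set U, small U first (add the entries for U minus each lowest piece of U):
  |U|=1: {5}:1  {7}:1
  |U|=2: {3,5}:1  {5,7}:2  {6,7}:1
  |U|=3: {3,5,7}:3  {4,6,7}:1  {5,6,7}:3
  |U|=4: {2,4,6,7}:1  {3,5,6,7}:6  {4,5,6,7}:4
  |U|=5: {1,2,4,6,7}:1  {2,4,5,6,7}:5  {3,4,5,6,7}:10
  |U|=6: {0,1,2,4,6,7}:1  {1,2,4,5,6,7}:6  {2,3,4,5,6,7}:15
  start at 0(j): 21
  start at 3(m): 7
sum over floor = 28

28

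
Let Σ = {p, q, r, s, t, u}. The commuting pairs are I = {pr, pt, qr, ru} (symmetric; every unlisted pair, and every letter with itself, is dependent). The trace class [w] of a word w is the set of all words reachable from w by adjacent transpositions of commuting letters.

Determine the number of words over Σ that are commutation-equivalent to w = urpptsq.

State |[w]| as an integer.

drop 0:u onto floor
drop 1:r onto floor
drop 2:p onto {0:u}
drop 3:p onto {2:p}
drop 4:t onto {0:u, 1:r}
drop 5:s onto {3:p, 4:t}
drop 6:q onto {5:s}
ground layer = {0:u, 1:r}
drop-orders for the pieces not yet dropped (sum over which currently-grounded one goes next):
  1 to go: {6} 1
  2 to go: {5,6} 1
  3 to go: {3,5,6} 1  {4,5,6} 1
  4 to go: {1,4,5,6} 1  {2,3,5,6} 1  {3,4,5,6} 2
  5 to go: {1,3,4,5,6} 3  {2,3,4,5,6} 3
  if 0:u drops first: 6 orders
  if 1:r drops first: 3 orders
heap linearizations: 9

9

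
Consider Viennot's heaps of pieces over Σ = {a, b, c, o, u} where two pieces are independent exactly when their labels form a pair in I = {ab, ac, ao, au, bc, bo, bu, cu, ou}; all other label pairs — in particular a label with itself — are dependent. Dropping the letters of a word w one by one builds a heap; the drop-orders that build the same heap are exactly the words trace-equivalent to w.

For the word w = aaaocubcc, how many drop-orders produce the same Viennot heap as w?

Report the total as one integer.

2520

0(a) covers ∅
1(a) covers 0:a
2(a) covers 1:a
3(o) covers ∅
4(c) covers 3:o
5(u) covers ∅
6(b) covers ∅
7(c) covers 4:c
8(c) covers 7:c
floor of heap: 0:a, 3:o, 5:u, 6:b
completions by unplaced set U, small U first (add the entries for U minus each lowest piece of U):
  |U|=1: {2}:1  {5}:1  {6}:1  {8}:1
  |U|=2: {1,2}:1  {2,5}:2  {2,6}:2  {2,8}:2  {5,6}:2  {5,8}:2  {6,8}:2  {7,8}:1
  |U|=3: {0,1,2}:1  {1,2,5}:3  {1,2,6}:3  {1,2,8}:3  {2,5,6}:6  {2,5,8}:6  {2,6,8}:6  {2,7,8}:3  {4,7,8}:1  {5,6,8}:6  {5,7,8}:3  {6,7,8}:3
  |U|=4: {0,1,2,5}:4  {0,1,2,6}:4  {0,1,2,8}:4  {1,2,5,6}:12  {1,2,5,8}:12  {1,2,6,8}:12  {1,2,7,8}:6  {2,4,7,8}:4  {2,5,6,8}:24  {2,5,7,8}:12  {2,6,7,8}:12  {3,4,7,8}:1  {4,5,7,8}:4  {4,6,7,8}:4  {5,6,7,8}:12
  |U|=5: {0,1,2,5,6}:20  {0,1,2,5,8}:20  {0,1,2,6,8}:20  {0,1,2,7,8}:10  {1,2,4,7,8}:10  {1,2,5,6,8}:60  {1,2,5,7,8}:30  {1,2,6,7,8}:30  {2,3,4,7,8}:5  {2,4,5,7,8}:20  {2,4,6,7,8}:20  {2,5,6,7,8}:60  {3,4,5,7,8}:5  {3,4,6,7,8}:5  {4,5,6,7,8}:20
  |U|=6: {0,1,2,4,7,8}:20  {0,1,2,5,6,8}:120  {0,1,2,5,7,8}:60  {0,1,2,6,7,8}:60  {1,2,3,4,7,8}:15  {1,2,4,5,7,8}:60  {1,2,4,6,7,8}:60  {1,2,5,6,7,8}:180  {2,3,4,5,7,8}:30  {2,3,4,6,7,8}:30  {2,4,5,6,7,8}:120  {3,4,5,6,7,8}:30
  |U|=7: {0,1,2,3,4,7,8}:35  {0,1,2,4,5,7,8}:140  {0,1,2,4,6,7,8}:140  {0,1,2,5,6,7,8}:420  {1,2,3,4,5,7,8}:105  {1,2,3,4,6,7,8}:105  {1,2,4,5,6,7,8}:420  {2,3,4,5,6,7,8}:210
  start at 0(a): 840
  start at 3(o): 1120
  start at 5(u): 280
  start at 6(b): 280
sum over floor = 2520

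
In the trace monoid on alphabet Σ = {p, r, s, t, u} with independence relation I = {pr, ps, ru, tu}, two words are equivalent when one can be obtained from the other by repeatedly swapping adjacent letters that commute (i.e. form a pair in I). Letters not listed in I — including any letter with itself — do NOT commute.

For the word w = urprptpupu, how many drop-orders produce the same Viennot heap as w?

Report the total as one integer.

0(u) covers ∅
1(r) covers ∅
2(p) covers 0:u
3(r) covers 1:r
4(p) covers 2:p
5(t) covers 3:r, 4:p
6(p) covers 5:t
7(u) covers 6:p
8(p) covers 7:u
9(u) covers 8:p
floor of heap: 0:u, 1:r
completions by unplaced set U, small U first (add the entries for U minus each lowest piece of U):
  |U|=1: {9}:1
  |U|=2: {8,9}:1
  |U|=3: {7,8,9}:1
  |U|=4: {6,7,8,9}:1
  |U|=5: {5,6,7,8,9}:1
  |U|=6: {3,5,6,7,8,9}:1  {4,5,6,7,8,9}:1
  |U|=7: {1,3,5,6,7,8,9}:1  {2,4,5,6,7,8,9}:1  {3,4,5,6,7,8,9}:2
  |U|=8: {0,2,4,5,6,7,8,9}:1  {1,3,4,5,6,7,8,9}:3  {2,3,4,5,6,7,8,9}:3
  start at 0(u): 6
  start at 1(r): 4
sum over floor = 10

10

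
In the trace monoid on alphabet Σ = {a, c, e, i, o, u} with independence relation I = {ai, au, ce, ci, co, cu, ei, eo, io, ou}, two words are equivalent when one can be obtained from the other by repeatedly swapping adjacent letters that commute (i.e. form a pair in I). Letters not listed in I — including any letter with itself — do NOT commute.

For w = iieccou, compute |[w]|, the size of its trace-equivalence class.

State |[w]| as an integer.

315

#0=i has no predecessor
#1=i depends on [0:i]
#2=e has no predecessor
#3=c has no predecessor
#4=c depends on [3:c]
#5=o has no predecessor
#6=u depends on [1:i, 2:e]
sources: [0:i, 2:e, 3:c, 5:o]
N(rest) = Σ N(rest − s) over sources s of rest; N(one piece) = 1:
  size 1 → [4]=1  [5]=1  [6]=1
  size 2 → [1,6]=1  [2,6]=1  [3,4]=1  [4,5]=2  [4,6]=2  [5,6]=2
  size 3 → [0,1,6]=1  [1,2,6]=2  [1,4,6]=3  [1,5,6]=3  [2,4,6]=3  [2,5,6]=3  [3,4,5]=3  [3,4,6]=3  [4,5,6]=6
  size 4 → [0,1,2,6]=3  [0,1,4,6]=4  [0,1,5,6]=4  [1,2,4,6]=8  [1,2,5,6]=8  [1,3,4,6]=6  [1,4,5,6]=12  [2,3,4,6]=6  [2,4,5,6]=12  [3,4,5,6]=12
  size 5 → [0,1,2,4,6]=15  [0,1,2,5,6]=15  [0,1,3,4,6]=10  [0,1,4,5,6]=20  [1,2,3,4,6]=20  [1,2,4,5,6]=40  [1,3,4,5,6]=30  [2,3,4,5,6]=30
  first=0(i) contributes 120
  first=2(e) contributes 60
  first=3(c) contributes 90
  first=5(o) contributes 45
|[w]| = 315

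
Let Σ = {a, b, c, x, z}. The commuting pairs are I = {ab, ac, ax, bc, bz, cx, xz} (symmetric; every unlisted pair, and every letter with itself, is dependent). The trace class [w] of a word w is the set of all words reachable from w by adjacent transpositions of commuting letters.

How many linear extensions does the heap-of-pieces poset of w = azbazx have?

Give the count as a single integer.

#0=a has no predecessor
#1=z depends on [0:a]
#2=b has no predecessor
#3=a depends on [1:z]
#4=z depends on [3:a]
#5=x depends on [2:b]
sources: [0:a, 2:b]
N(rest) = Σ N(rest − s) over sources s of rest; N(one piece) = 1:
  size 1 → [4]=1  [5]=1
  size 2 → [2,5]=1  [3,4]=1  [4,5]=2
  size 3 → [1,3,4]=1  [2,4,5]=3  [3,4,5]=3
  size 4 → [0,1,3,4]=1  [1,3,4,5]=4  [2,3,4,5]=6
  first=0(a) contributes 10
  first=2(b) contributes 5
|[w]| = 15

15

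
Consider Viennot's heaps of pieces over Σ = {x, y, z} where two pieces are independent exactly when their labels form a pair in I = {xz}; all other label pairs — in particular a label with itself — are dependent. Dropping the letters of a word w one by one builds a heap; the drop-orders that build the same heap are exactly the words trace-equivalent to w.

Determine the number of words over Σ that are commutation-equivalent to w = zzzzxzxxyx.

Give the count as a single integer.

56

#0=z has no predecessor
#1=z depends on [0:z]
#2=z depends on [1:z]
#3=z depends on [2:z]
#4=x has no predecessor
#5=z depends on [3:z]
#6=x depends on [4:x]
#7=x depends on [6:x]
#8=y depends on [5:z, 7:x]
#9=x depends on [8:y]
sources: [0:z, 4:x]
N(rest) = Σ N(rest − s) over sources s of rest; N(one piece) = 1:
  size 1 → [9]=1
  size 2 → [8,9]=1
  size 3 → [5,8,9]=1  [7,8,9]=1
  size 4 → [3,5,8,9]=1  [5,7,8,9]=2  [6,7,8,9]=1
  size 5 → [2,3,5,8,9]=1  [3,5,7,8,9]=3  [4,6,7,8,9]=1  [5,6,7,8,9]=3
  size 6 → [1,2,3,5,8,9]=1  [2,3,5,7,8,9]=4  [3,5,6,7,8,9]=6  [4,5,6,7,8,9]=4
  size 7 → [0,1,2,3,5,8,9]=1  [1,2,3,5,7,8,9]=5  [2,3,5,6,7,8,9]=10  [3,4,5,6,7,8,9]=10
  size 8 → [0,1,2,3,5,7,8,9]=6  [1,2,3,5,6,7,8,9]=15  [2,3,4,5,6,7,8,9]=20
  first=0(z) contributes 35
  first=4(x) contributes 21
|[w]| = 56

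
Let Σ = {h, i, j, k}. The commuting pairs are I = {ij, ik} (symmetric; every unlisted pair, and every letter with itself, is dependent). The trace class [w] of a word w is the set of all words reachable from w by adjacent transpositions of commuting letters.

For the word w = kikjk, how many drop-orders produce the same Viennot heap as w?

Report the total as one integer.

5

drop 0:k onto floor
drop 1:i onto floor
drop 2:k onto {0:k}
drop 3:j onto {2:k}
drop 4:k onto {3:j}
ground layer = {0:k, 1:i}
drop-orders for the pieces not yet dropped (sum over which currently-grounded one goes next):
  1 to go: {1} 1  {4} 1
  2 to go: {1,4} 2  {3,4} 1
  3 to go: {1,3,4} 3  {2,3,4} 1
  if 0:k drops first: 4 orders
  if 1:i drops first: 1 orders
heap linearizations: 5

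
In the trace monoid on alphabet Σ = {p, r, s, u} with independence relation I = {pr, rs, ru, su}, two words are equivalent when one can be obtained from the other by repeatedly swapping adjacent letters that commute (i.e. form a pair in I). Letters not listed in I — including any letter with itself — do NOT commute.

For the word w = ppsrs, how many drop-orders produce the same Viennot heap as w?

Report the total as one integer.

#0=p has no predecessor
#1=p depends on [0:p]
#2=s depends on [1:p]
#3=r has no predecessor
#4=s depends on [2:s]
sources: [0:p, 3:r]
N(rest) = Σ N(rest − s) over sources s of rest; N(one piece) = 1:
  size 1 → [3]=1  [4]=1
  size 2 → [2,4]=1  [3,4]=2
  size 3 → [1,2,4]=1  [2,3,4]=3
  first=0(p) contributes 4
  first=3(r) contributes 1
|[w]| = 5

5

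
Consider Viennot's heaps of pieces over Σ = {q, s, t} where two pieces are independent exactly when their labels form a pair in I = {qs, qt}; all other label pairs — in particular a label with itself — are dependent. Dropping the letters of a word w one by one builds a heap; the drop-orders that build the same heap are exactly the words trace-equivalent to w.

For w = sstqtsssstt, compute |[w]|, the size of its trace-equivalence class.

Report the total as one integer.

11

drop 0:s onto floor
drop 1:s onto {0:s}
drop 2:t onto {1:s}
drop 3:q onto floor
drop 4:t onto {2:t}
drop 5:s onto {4:t}
drop 6:s onto {5:s}
drop 7:s onto {6:s}
drop 8:s onto {7:s}
drop 9:t onto {8:s}
drop 10:t onto {9:t}
ground layer = {0:s, 3:q}
drop-orders for the pieces not yet dropped (sum over which currently-grounded one goes next):
  1 to go: {3} 1  {10} 1
  2 to go: {3,10} 2  {9,10} 1
  3 to go: {3,9,10} 3  {8,9,10} 1
  4 to go: {3,8,9,10} 4  {7,8,9,10} 1
  5 to go: {3,7,8,9,10} 5  {6,7,8,9,10} 1
  6 to go: {3,6,7,8,9,10} 6  {5,6,7,8,9,10} 1
  7 to go: {3,5,6,7,8,9,10} 7  {4,5,6,7,8,9,10} 1
  8 to go: {2,4,5,6,7,8,9,10} 1  {3,4,5,6,7,8,9,10} 8
  9 to go: {1,2,4,5,6,7,8,9,10} 1  {2,3,4,5,6,7,8,9,10} 9
  if 0:s drops first: 10 orders
  if 3:q drops first: 1 orders
heap linearizations: 11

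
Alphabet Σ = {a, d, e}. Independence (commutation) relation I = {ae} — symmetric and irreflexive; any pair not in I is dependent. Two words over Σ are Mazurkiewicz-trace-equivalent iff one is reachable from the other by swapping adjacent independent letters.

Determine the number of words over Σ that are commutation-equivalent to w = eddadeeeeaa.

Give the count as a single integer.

15

drop 0:e onto floor
drop 1:d onto {0:e}
drop 2:d onto {1:d}
drop 3:a onto {2:d}
drop 4:d onto {3:a}
drop 5:e onto {4:d}
drop 6:e onto {5:e}
drop 7:e onto {6:e}
drop 8:e onto {7:e}
drop 9:a onto {4:d}
drop 10:a onto {9:a}
ground layer = {0:e}
drop-orders for the pieces not yet dropped (sum over which currently-grounded one goes next):
  1 to go: {8} 1  {10} 1
  2 to go: {7,8} 1  {8,10} 2  {9,10} 1
  3 to go: {6,7,8} 1  {7,8,10} 3  {8,9,10} 3
  4 to go: {5,6,7,8} 1  {6,7,8,10} 4  {7,8,9,10} 6
  5 to go: {5,6,7,8,10} 5  {6,7,8,9,10} 10
  6 to go: {5,6,7,8,9,10} 15
  7 to go: {4,5,6,7,8,9,10} 15
  8 to go: {3,4,5,6,7,8,9,10} 15
  9 to go: {2,3,4,5,6,7,8,9,10} 15
  if 0:e drops first: 15 orders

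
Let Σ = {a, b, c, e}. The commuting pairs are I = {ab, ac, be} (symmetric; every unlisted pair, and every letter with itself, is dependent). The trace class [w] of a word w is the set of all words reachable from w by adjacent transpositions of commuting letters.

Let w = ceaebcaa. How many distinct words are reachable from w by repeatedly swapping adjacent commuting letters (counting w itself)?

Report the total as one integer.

15

drop 0:c onto floor
drop 1:e onto {0:c}
drop 2:a onto {1:e}
drop 3:e onto {2:a}
drop 4:b onto {0:c}
drop 5:c onto {3:e, 4:b}
drop 6:a onto {3:e}
drop 7:a onto {6:a}
ground layer = {0:c}
drop-orders for the pieces not yet dropped (sum over which currently-grounded one goes next):
  1 to go: {5} 1  {7} 1
  2 to go: {4,5} 1  {5,7} 2  {6,7} 1
  3 to go: {4,5,7} 3  {5,6,7} 3
  4 to go: {3,5,6,7} 3  {4,5,6,7} 6
  5 to go: {2,3,5,6,7} 3  {3,4,5,6,7} 9
  6 to go: {1,2,3,5,6,7} 3  {2,3,4,5,6,7} 12
  if 0:c drops first: 15 orders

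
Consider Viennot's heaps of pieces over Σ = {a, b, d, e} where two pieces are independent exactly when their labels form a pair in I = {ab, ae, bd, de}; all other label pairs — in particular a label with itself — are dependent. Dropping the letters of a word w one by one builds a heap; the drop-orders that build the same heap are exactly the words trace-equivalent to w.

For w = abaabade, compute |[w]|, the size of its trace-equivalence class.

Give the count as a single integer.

56

piece 0:a — minimal
piece 1:b — minimal
piece 2:a rests on {0:a}
piece 3:a rests on {2:a}
piece 4:b rests on {1:b}
piece 5:a rests on {3:a}
piece 6:d rests on {5:a}
piece 7:e rests on {4:b}
minimal pieces: {0:a, 1:b}
ways to finish when only these pieces remain (= sum over removing one remaining piece with nothing left below it):
  1 left: {6}→1  {7}→1
  2 left: {4,7}→1  {5,6}→1  {6,7}→2
  3 left: {1,4,7}→1  {3,5,6}→1  {4,6,7}→3  {5,6,7}→3
  4 left: {1,4,6,7}→4  {2,3,5,6}→1  {3,5,6,7}→4  {4,5,6,7}→6
  5 left: {0,2,3,5,6}→1  {1,4,5,6,7}→10  {2,3,5,6,7}→5  {3,4,5,6,7}→10
  6 left: {0,2,3,5,6,7}→6  {1,3,4,5,6,7}→20  {2,3,4,5,6,7}→15
  placing 0:a first → 35 extensions
  placing 1:b first → 21 extensions
total linear extensions = 56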